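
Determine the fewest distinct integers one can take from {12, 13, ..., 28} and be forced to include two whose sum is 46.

A set avoiding the sum 46 can contain at most one of each pair {x, 46−x}, plus the 7 elements whose complement lies outside the range or equal to its own complement.
The integers 12, …, 23 (12 of them) are such a set: any two sum to at least 12+13 = 25 and at most 22+23 = 45 < 46.
By the pigeonhole principle, any 13th integer completes one of the 5 pairs, so 13 choices force a sum of 46.

13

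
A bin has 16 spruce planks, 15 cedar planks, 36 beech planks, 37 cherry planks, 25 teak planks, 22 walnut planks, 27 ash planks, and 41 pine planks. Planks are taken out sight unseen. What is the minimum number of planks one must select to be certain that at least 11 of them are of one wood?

81

An adversary could hand out at most 10 planks per wood: 10 + 10 + 10 + 10 + 10 + 10 + 10 + 10 = 80 planks and still no wood has 11.
By the pigeonhole principle, one more plank lands in a wood already at 10, so 81 draws are enough and 80 are not.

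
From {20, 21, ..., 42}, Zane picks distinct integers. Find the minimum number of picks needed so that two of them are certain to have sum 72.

18

Two chosen integers sum to 72 exactly when both halves of some pair {x, 72−x} with 30 ≤ x ≤ 72−x ≤ 42 are chosen — 6 such pairs.
The remaining 11 elements (those with no distinct partner in range) can never complete a 72-sum, so the worst case takes all of them and one from each pair: 11 + 6 = 17.
By pigeonhole, the 18th integer has to be the second member of some pair, so 17 + 1 = 18.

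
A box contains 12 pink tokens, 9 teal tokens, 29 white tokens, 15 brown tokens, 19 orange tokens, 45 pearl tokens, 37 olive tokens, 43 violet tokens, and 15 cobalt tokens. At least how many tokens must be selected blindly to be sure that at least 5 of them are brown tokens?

214

In the worst case for collecting brown tokens, every non-brown token comes out first.
There are 12 + 9 + 29 + 19 + 45 + 37 + 43 + 15 = 209 non-brown tokens altogether.
After those, each further token must be brown, so 209 + 5 = 214 draws guarantee 5 brown tokens.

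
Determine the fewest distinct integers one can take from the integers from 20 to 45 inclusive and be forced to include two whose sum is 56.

19

Group the elements by complementary pair {x, 56−x}: {20,36}, {21,35}, {22,34}, …, giving 8 two-element pairs; the single value 28 (it cannot pair with itself since the integers are distinct); and 9 integers whose partner 56−x falls outside [20,45].
Treating each of those 18 groups as a pigeonhole, one can pick one integer per group — 18 integers — with no two summing to 56.
The 19th integer lands in an occupied pair, forcing a sum of 56.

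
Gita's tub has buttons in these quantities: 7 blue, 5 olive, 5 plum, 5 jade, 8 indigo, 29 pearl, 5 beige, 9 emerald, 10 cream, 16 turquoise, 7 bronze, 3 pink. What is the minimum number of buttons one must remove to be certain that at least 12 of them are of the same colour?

87

Put each drawn button into a box by colour. The largest draw with every box below 12 takes min(count, 11) from each colour; colours with fewer than 11 contribute all they have.
Σ min(cᵢ, 11) = 7 + 5 + 5 + 5 + 8 + 11 + 5 + 9 + 10 + 11 + 7 + 3 = 86.
Draw number 86 + 1 = 87 must push one box to 12.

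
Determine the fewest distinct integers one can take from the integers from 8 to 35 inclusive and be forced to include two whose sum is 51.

19

Group the elements by complementary pair {x, 51−x}: {16,35}, {17,34}, {18,33}, …, giving 10 two-element pairs and 8 integers whose partner 51−x falls outside [8,35].
Pigeonhole: treating each of those 18 groups as a pigeonhole, one can pick one integer per group — 18 integers — with no two summing to 51.
The 19th integer lands in an occupied pair, forcing a sum of 51.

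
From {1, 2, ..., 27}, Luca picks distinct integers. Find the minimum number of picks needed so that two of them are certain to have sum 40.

A set avoiding the sum 40 can contain at most one of each pair {x, 40−x}, plus the 13 elements whose complement lies outside the range or equal to its own complement.
The integers 1, …, 20 (20 of them) are such a set: any two sum to at least 1+2 = 3 and at most 19+20 = 39 < 40.
By pigeonhole, any 21st integer completes one of the 7 pairs, so 21 choices force a sum of 40.

21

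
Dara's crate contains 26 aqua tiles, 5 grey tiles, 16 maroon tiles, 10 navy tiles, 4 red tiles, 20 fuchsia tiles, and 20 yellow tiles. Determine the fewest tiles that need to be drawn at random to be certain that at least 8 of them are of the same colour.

45

By pigeonhole, put each drawn tile into a box by colour. The largest draw with every box below 8 takes min(count, 7) from each colour; colours with fewer than 7 contribute all they have.
Σ min(cᵢ, 7) = 7 + 5 + 7 + 7 + 4 + 7 + 7 = 44.
Draw number 44 + 1 = 45 must push one box to 8.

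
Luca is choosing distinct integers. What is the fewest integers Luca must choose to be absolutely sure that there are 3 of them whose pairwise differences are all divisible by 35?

71

Integers whose pairwise differences are multiples of 35 are exactly those sharing a remainder mod 35. By pigeonhole, the 35 residue classes mod 35 are the pigeonholes.
With 70 integers one could put 2 in each residue class and have no class reach 3.
The 71st integer pushes some class to 3, so 35·2 + 1 = 71.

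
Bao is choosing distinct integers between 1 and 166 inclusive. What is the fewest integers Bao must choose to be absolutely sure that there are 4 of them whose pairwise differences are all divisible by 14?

Integers whose pairwise differences are multiples of 14 are exactly those sharing a remainder mod 14. By the pigeonhole principle, the 14 residue classes mod 14 are the pigeonholes.
With 42 integers one could put 3 in each residue class and have no class reach 4.
The 43rd integer pushes some class to 4, so 14·3 + 1 = 43.

43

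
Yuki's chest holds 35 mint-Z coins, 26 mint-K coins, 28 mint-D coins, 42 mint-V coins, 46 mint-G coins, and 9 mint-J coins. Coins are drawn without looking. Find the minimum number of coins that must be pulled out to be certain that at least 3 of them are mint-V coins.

147

In the worst case for collecting mint-V coins, every non-mint-V coin comes out first.
There are 35 + 26 + 28 + 46 + 9 = 144 non-mint-V coins altogether.
After those, each further coin must be mint-V, so 144 + 3 = 147 draws guarantee 3 mint-V coins.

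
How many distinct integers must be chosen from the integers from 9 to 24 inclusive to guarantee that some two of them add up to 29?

Two chosen integers sum to 29 exactly when both halves of some pair {x, 29−x} with 9 ≤ x ≤ 29−x ≤ 20 are chosen — 6 such pairs.
The remaining 4 elements (those with no distinct partner in range) can never complete a 29-sum, so the worst case takes all of them and one from each pair: 4 + 6 = 10.
By pigeonhole, the 11th integer has to be the second member of some pair, so 10 + 1 = 11.

11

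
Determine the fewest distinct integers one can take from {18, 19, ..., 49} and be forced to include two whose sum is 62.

20

Two chosen integers sum to 62 exactly when both halves of some pair {x, 62−x} with 18 ≤ x ≤ 62−x ≤ 44 are chosen — 13 such pairs.
The remaining 6 elements (those with no distinct partner in range) can never complete a 62-sum, so the worst case takes all of them and one from each pair: 6 + 13 = 19.
The 20th integer has to be the second member of some pair, so 19 + 1 = 20.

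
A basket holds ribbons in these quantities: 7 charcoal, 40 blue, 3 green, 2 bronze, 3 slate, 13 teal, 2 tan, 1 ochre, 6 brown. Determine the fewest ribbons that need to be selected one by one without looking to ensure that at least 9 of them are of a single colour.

41

The 9 colours are the holes; the ribbons drawn are the pigeons.
To avoid 9 of any one colour, the worst case takes at most 8 of each colour, or every ribbon of a colour that has fewer than 8.
That gives 7 + 8 + 3 + 2 + 3 + 8 + 2 + 1 + 6 = 40 ribbons with no colour reaching 9.
The next ribbon forces some colour to 9, so 40 + 1 = 41.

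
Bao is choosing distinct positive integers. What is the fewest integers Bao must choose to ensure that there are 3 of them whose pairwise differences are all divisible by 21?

Integers whose pairwise differences are multiples of 21 are exactly those sharing a remainder mod 21. The 21 residue classes mod 21 are the pigeonholes.
With 42 integers one could put 2 in each residue class and have no class reach 3.
The 43rd integer pushes some class to 3, so 21·2 + 1 = 43.

43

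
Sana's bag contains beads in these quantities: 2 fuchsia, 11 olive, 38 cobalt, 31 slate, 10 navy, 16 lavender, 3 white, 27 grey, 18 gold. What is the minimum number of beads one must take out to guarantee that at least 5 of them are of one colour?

34

An adversary could hand out at most 4 beads per colour (fuchsia, white run out sooner): 2 + 4 + 4 + 4 + 4 + 4 + 3 + 4 + 4 = 33 beads and still no colour has 5.
One more bead lands in a colour already at 4, so 34 draws are enough and 33 are not.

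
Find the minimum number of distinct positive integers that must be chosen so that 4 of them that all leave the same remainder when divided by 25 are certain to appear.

76

By the pigeonhole principle, the 25 residue classes mod 25 are the pigeonholes.
With 75 integers one could put 3 in each residue class and have no class reach 4.
The 76th integer pushes some class to 4, so 25·3 + 1 = 76.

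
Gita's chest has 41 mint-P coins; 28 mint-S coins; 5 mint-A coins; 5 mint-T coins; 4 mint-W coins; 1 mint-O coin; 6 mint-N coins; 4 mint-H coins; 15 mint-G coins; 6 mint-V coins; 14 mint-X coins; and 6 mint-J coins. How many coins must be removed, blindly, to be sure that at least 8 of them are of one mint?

By the pigeonhole principle, the 12 mints are the holes; the coins drawn are the pigeons.
To avoid 8 of any one mint, the worst case takes at most 7 of each mint, or every coin of a mint that has fewer than 7.
That gives 7 + 7 + 5 + 5 + 4 + 1 + 6 + 4 + 7 + 6 + 7 + 6 = 65 coins with no mint reaching 8.
The next coin forces some mint to 8, so 65 + 1 = 66.

66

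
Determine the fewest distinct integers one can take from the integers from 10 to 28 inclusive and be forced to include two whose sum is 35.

12

Group the elements by complementary pair {x, 35−x}: {10,25}, {11,24}, {12,23}, …, giving 8 two-element pairs and 3 integers whose partner 35−x falls outside [10,28].
Pigeonhole: treating each of those 11 groups as a pigeonhole, one can pick one integer per group — 11 integers — with no two summing to 35.
The 12th integer lands in an occupied pair, forcing a sum of 35.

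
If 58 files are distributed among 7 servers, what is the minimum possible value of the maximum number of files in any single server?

By pigeonhole, the 7 servers are the holes and the 58 files are the pigeons.
If every server held at most 8 files, the total would be at most 7 × 8 = 56, which is less than 58.
So some server holds at least ⌈58/7⌉ = 9 files.

9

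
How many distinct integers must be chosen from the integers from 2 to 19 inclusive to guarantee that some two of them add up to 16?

A set avoiding the sum 16 can contain at most one of each pair {x, 16−x}, plus the 6 elements whose complement lies outside the range or equal to its own complement.
The integers 8, …, 19 (12 of them) are such a set: any two sum to at least 8+9 = 17 > 16.
Any 13th integer completes one of the 6 pairs, so 13 choices force a sum of 16.

13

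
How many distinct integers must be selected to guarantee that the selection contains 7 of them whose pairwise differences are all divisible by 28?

169

Integers whose pairwise differences are multiples of 28 are exactly those sharing a remainder mod 28. The 28 residue classes mod 28 are the pigeonholes.
With 168 integers one could put 6 in each residue class and have no class reach 7.
The 169th integer pushes some class to 7, so 28·6 + 1 = 169.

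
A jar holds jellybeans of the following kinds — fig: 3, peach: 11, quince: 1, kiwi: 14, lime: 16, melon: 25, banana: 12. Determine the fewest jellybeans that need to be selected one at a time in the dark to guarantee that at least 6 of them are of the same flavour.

30

By the pigeonhole principle, the 7 flavours are the holes; the jellybeans drawn are the pigeons.
To avoid 6 of any one flavour, the worst case takes at most 5 of each flavour, or every jellybean of a flavour that has fewer than 5.
That gives 3 + 5 + 1 + 5 + 5 + 5 + 5 = 29 jellybeans with no flavour reaching 6.
The next jellybean forces some flavour to 6, so 29 + 1 = 30.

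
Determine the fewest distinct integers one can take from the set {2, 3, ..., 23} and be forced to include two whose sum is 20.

15

A set avoiding the sum 20 can contain at most one of each pair {x, 20−x}, plus the 6 elements whose complement lies outside the range or equal to its own complement.
The integers 10, …, 23 (14 of them) are such a set: any two sum to at least 10+11 = 21 > 20.
By the pigeonhole principle, any 15th integer completes one of the 8 pairs, so 15 choices force a sum of 20.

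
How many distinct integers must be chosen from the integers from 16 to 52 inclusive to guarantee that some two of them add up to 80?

26

Group the elements by complementary pair {x, 80−x}: {28,52}, {29,51}, {30,50}, …, giving 12 two-element pairs, the single value 40 (it cannot pair with itself since the integers are distinct), and 12 integers whose partner 80−x falls outside [16,52].
By the pigeonhole principle, treating each of those 25 groups as a pigeonhole, one can pick one integer per group — 25 integers — with no two summing to 80.
The 26th integer lands in an occupied pair, forcing a sum of 80.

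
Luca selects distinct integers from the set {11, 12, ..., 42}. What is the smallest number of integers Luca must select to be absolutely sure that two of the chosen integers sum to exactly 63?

A set avoiding the sum 63 can contain at most one of each pair {x, 63−x}, plus the 10 elements whose complement lies outside the range.
The integers 11, …, 31 (21 of them) are such a set: any two sum to at least 11+12 = 23 and at most 30+31 = 61 < 63.
Any 22nd integer completes one of the 11 pairs, so 22 choices force a sum of 63.

22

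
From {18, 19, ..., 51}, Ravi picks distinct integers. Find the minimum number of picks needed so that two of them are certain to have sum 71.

19

Two chosen integers sum to 71 exactly when both halves of some pair {x, 71−x} with 20 ≤ x ≤ 71−x ≤ 51 are chosen — 16 such pairs.
The remaining 2 elements (those with no distinct partner in range) can never complete a 71-sum, so the worst case takes all of them and one from each pair: 2 + 16 = 18.
The 19th integer has to be the second member of some pair, so 18 + 1 = 19.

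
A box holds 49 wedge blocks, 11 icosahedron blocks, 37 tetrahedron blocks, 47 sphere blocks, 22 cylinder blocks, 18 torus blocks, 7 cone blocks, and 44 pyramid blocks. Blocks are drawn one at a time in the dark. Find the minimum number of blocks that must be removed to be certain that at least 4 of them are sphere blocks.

192

In the worst case for collecting sphere blocks, every non-sphere block comes out first.
There are 49 + 11 + 37 + 22 + 18 + 7 + 44 = 188 non-sphere blocks altogether.
After those, each further block must be sphere, so 188 + 4 = 192 draws guarantee 4 sphere blocks.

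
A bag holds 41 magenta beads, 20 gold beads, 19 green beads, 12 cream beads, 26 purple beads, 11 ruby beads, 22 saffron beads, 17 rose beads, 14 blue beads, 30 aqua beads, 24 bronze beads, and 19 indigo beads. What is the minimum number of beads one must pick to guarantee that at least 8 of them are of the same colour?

An adversary could hand out at most 7 beads per colour: 7 + 7 + 7 + 7 + 7 + 7 + 7 + 7 + 7 + 7 + 7 + 7 = 84 beads and still no colour has 8.
By pigeonhole, one more bead lands in a colour already at 7, so 85 draws are enough and 84 are not.

85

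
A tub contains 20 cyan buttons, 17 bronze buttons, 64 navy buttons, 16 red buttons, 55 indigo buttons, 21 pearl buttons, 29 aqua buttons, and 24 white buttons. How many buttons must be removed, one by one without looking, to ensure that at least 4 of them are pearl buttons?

In the worst case for collecting pearl buttons, every non-pearl button comes out first.
There are 20 + 17 + 64 + 16 + 55 + 29 + 24 = 225 non-pearl buttons altogether.
After those, each further button must be pearl, so 225 + 4 = 229 draws guarantee 4 pearl buttons.

229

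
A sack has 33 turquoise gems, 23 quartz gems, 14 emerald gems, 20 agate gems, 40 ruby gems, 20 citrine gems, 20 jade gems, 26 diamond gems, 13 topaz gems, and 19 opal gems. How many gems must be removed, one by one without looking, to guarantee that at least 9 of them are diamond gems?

In the worst case for collecting diamond gems, every non-diamond gem comes out first.
There are 33 + 23 + 14 + 20 + 40 + 20 + 20 + 13 + 19 = 202 non-diamond gems altogether.
After those, each further gem must be diamond, so 202 + 9 = 211 draws guarantee 9 diamond gems.

211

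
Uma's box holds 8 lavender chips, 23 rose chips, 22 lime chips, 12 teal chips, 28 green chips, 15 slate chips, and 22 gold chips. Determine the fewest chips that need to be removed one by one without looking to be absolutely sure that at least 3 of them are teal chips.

121

In the worst case for collecting teal chips, every non-teal chip comes out first.
There are 8 + 23 + 22 + 28 + 15 + 22 = 118 non-teal chips altogether.
After those, each further chip must be teal, so 118 + 3 = 121 draws guarantee 3 teal chips.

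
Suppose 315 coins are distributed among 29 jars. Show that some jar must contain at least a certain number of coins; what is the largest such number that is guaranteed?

Pigeonhole: the 29 jars are the holes and the 315 coins are the pigeons.
If every jar held at most 10 coins, the total would be at most 29 × 10 = 290, which is less than 315.
So some jar holds at least ⌈315/29⌉ = 11 coins.

11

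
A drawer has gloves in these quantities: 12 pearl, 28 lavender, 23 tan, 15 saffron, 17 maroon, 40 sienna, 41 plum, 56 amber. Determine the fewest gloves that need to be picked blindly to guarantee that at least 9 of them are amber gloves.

In the worst case for collecting amber gloves, every non-amber glove comes out first.
There are 12 + 28 + 23 + 15 + 17 + 40 + 41 = 176 non-amber gloves altogether.
After those, each further glove must be amber, so 176 + 9 = 185 draws guarantee 9 amber gloves.

185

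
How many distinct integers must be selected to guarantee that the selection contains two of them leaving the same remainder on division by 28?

29

The 28 residue classes mod 28 are the pigeonholes.
With 28 integers one could put 1 in each residue class and have no class reach 2.
The 29th integer pushes some class to 2, so 28·1 + 1 = 29.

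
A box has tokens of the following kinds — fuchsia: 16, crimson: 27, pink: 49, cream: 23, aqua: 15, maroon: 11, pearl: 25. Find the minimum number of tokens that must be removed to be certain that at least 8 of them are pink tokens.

125

In the worst case for collecting pink tokens, every non-pink token comes out first.
There are 16 + 27 + 23 + 15 + 11 + 25 = 117 non-pink tokens altogether.
After those, each further token must be pink, so 117 + 8 = 125 draws guarantee 8 pink tokens.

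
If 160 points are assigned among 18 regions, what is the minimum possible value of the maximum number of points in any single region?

By pigeonhole, the 18 regions are the holes and the 160 points are the pigeons.
If every region held at most 8 points, the total would be at most 18 × 8 = 144, which is less than 160.
So some region holds at least ⌈160/18⌉ = 9 points.

9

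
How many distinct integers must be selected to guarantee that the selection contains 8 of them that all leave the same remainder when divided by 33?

232

By the pigeonhole principle, the 33 residue classes mod 33 are the pigeonholes.
With 231 integers one could put 7 in each residue class and have no class reach 8.
The 232nd integer pushes some class to 8, so 33·7 + 1 = 232.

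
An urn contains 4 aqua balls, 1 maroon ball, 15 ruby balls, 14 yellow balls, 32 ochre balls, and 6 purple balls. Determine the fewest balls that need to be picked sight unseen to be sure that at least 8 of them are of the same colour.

33

The 6 colours are the holes; the balls drawn are the pigeons.
To avoid 8 of any one colour, the worst case takes at most 7 of each colour, or every ball of a colour that has fewer than 7.
That gives 4 + 1 + 7 + 7 + 7 + 6 = 32 balls with no colour reaching 8.
The next ball forces some colour to 8, so 32 + 1 = 33.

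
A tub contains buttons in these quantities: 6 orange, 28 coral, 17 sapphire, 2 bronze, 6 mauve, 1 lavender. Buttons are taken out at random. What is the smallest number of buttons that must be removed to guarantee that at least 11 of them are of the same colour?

Put each drawn button into a box by colour. The largest draw with every box below 11 takes min(count, 10) from each colour; colours with fewer than 10 contribute all they have.
Σ min(cᵢ, 10) = 6 + 10 + 10 + 2 + 6 + 1 = 35.
Draw number 35 + 1 = 36 must push one box to 11.

36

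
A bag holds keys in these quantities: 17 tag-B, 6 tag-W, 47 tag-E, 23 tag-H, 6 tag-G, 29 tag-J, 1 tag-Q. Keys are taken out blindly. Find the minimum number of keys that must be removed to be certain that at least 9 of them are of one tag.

46

Pigeonhole: put each drawn key into a box by tag. The largest draw with every box below 9 takes min(count, 8) from each tag; tags with fewer than 8 contribute all they have.
Σ min(cᵢ, 8) = 8 + 6 + 8 + 8 + 6 + 8 + 1 = 45.
Draw number 45 + 1 = 46 must push one box to 9.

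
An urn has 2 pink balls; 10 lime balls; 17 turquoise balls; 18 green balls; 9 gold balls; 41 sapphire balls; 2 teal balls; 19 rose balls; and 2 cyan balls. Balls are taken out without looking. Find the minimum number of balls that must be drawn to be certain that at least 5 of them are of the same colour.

31

An adversary could hand out at most 4 balls per colour (pink, teal, cyan run out sooner): 2 + 4 + 4 + 4 + 4 + 4 + 2 + 4 + 2 = 30 balls and still no colour has 5.
By the pigeonhole principle, one more ball lands in a colour already at 4, so 31 draws are enough and 30 are not.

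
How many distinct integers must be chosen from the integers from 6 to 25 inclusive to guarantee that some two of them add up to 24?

15

Group the elements by complementary pair {x, 24−x}: {6,18}, {7,17}, {8,16}, …, giving 6 two-element pairs, the single value 12 (it cannot pair with itself since the integers are distinct), and 7 integers whose partner 24−x falls outside [6,25].
Treating each of those 14 groups as a pigeonhole, one can pick one integer per group — 14 integers — with no two summing to 24.
The 15th integer lands in an occupied pair, forcing a sum of 24.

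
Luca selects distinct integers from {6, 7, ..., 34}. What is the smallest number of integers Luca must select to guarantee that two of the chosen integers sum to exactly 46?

19

A set avoiding the sum 46 can contain at most one of each pair {x, 46−x}, plus the 7 elements whose complement lies outside the range or equal to its own complement.
The integers 6, …, 23 (18 of them) are such a set: any two sum to at least 6+7 = 13 and at most 22+23 = 45 < 46.
By pigeonhole, any 19th integer completes one of the 11 pairs, so 19 choices force a sum of 46.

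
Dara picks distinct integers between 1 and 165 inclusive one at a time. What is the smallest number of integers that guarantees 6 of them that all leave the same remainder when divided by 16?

81

By the pigeonhole principle, the 16 residue classes mod 16 are the pigeonholes.
With 80 integers one could put 5 in each residue class and have no class reach 6.
The 81st integer pushes some class to 6, so 16·5 + 1 = 81.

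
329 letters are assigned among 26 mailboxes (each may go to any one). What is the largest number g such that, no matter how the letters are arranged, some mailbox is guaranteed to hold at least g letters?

13

The 26 mailboxes are the holes and the 329 letters are the pigeons.
If every mailbox held at most 12 letters, the total would be at most 26 × 12 = 312, which is less than 329.
So some mailbox holds at least ⌈329/26⌉ = 13 letters.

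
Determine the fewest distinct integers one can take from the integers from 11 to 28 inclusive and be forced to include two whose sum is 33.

13

Two chosen integers sum to 33 exactly when both halves of some pair {x, 33−x} with 11 ≤ x ≤ 33−x ≤ 22 are chosen — 6 such pairs.
The remaining 6 elements (those with no distinct partner in range) can never complete a 33-sum, so the worst case takes all of them and one from each pair: 6 + 6 = 12.
By the pigeonhole principle, the 13th integer has to be the second member of some pair, so 12 + 1 = 13.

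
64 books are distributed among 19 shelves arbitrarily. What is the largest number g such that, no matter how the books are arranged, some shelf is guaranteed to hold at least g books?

The 19 shelves are the holes and the 64 books are the pigeons.
If every shelf held at most 3 books, the total would be at most 19 × 3 = 57, which is less than 64.
So some shelf holds at least ⌈64/19⌉ = 4 books.

4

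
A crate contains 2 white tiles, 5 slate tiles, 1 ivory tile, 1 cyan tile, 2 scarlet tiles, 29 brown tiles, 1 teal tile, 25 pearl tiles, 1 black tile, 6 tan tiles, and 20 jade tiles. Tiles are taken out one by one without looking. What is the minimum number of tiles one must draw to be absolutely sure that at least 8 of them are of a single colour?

Put each drawn tile into a box by colour. The largest draw with every box below 8 takes min(count, 7) from each colour; colours with fewer than 7 contribute all they have.
Σ min(cᵢ, 7) = 2 + 5 + 1 + 1 + 2 + 7 + 1 + 7 + 1 + 6 + 7 = 40.
Draw number 40 + 1 = 41 must push one box to 8.

41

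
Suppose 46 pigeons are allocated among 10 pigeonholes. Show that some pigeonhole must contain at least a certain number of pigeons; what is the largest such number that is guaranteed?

By the pigeonhole principle, the 10 pigeonholes are the holes and the 46 pigeons are the pigeons.
If every pigeonhole held at most 4 pigeons, the total would be at most 10 × 4 = 40, which is less than 46.
So some pigeonhole holds at least ⌈46/10⌉ = 5 pigeons.

5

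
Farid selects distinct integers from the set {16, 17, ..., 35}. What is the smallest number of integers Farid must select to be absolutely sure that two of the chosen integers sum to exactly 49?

12

Group the elements by complementary pair {x, 49−x}: {16,33}, {17,32}, {18,31}, …, giving 9 two-element pairs and 2 integers whose partner 49−x falls outside [16,35].
Treating each of those 11 groups as a pigeonhole, one can pick one integer per group — 11 integers — with no two summing to 49.
The 12th integer lands in an occupied pair, forcing a sum of 49.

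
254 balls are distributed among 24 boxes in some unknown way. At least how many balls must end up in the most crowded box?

By pigeonhole, the 24 boxes are the holes and the 254 balls are the pigeons.
If every box held at most 10 balls, the total would be at most 24 × 10 = 240, which is less than 254.
So some box holds at least ⌈254/24⌉ = 11 balls.

11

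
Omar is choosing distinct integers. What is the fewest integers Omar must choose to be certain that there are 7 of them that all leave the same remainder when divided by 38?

By the pigeonhole principle, the 38 residue classes mod 38 are the pigeonholes.
With 228 integers one could put 6 in each residue class and have no class reach 7.
The 229th integer pushes some class to 7, so 38·6 + 1 = 229.

229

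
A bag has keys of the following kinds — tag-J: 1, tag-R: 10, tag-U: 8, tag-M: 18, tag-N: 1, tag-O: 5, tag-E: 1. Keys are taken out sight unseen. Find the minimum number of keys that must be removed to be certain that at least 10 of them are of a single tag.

An adversary could hand out at most 9 keys per tag (5 tags run out sooner): 1 + 9 + 8 + 9 + 1 + 5 + 1 = 34 keys and still no tag has 10.
One more key lands in a tag already at 9, so 35 draws are enough and 34 are not.

35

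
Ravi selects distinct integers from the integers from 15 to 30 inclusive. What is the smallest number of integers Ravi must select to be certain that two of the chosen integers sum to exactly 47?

Two chosen integers sum to 47 exactly when both halves of some pair {x, 47−x} with 17 ≤ x ≤ 47−x ≤ 30 are chosen — 7 such pairs.
The remaining 2 elements (those with no distinct partner in range) can never complete a 47-sum, so the worst case takes all of them and one from each pair: 2 + 7 = 9.
Pigeonhole: the 10th integer has to be the second member of some pair, so 9 + 1 = 10.

10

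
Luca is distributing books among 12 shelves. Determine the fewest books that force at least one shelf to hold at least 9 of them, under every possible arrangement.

97

With 96 books one could put exactly 8 in each of the 12 shelves, and no shelf would reach 9.
One more book must land in a shelf that already has 8, giving it 9.
So 12 × 8 + 1 = 97 books are required.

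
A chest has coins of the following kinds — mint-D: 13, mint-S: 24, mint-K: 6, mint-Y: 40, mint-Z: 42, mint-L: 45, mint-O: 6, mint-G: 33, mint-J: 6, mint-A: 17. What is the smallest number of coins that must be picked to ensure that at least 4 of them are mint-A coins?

In the worst case for collecting mint-A coins, every non-mint-A coin comes out first.
There are 13 + 24 + 6 + 40 + 42 + 45 + 6 + 33 + 6 = 215 non-mint-A coins altogether.
After those, each further coin must be mint-A, so 215 + 4 = 219 draws guarantee 4 mint-A coins.

219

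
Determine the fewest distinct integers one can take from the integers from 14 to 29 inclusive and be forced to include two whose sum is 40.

11

A set avoiding the sum 40 can contain at most one of each pair {x, 40−x}, plus the 4 elements whose complement lies outside the range or equal to its own complement.
The integers 20, …, 29 (10 of them) are such a set: any two sum to at least 20+21 = 41 > 40.
Pigeonhole: any 11th integer completes one of the 6 pairs, so 11 choices force a sum of 40.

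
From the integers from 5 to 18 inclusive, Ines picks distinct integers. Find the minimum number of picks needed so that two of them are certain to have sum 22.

9

Two chosen integers sum to 22 exactly when both halves of some pair {x, 22−x} with 5 ≤ x ≤ 22−x ≤ 17 are chosen — 6 such pairs.
The remaining 2 elements (those with no distinct partner in range) can never complete a 22-sum, so the worst case takes all of them and one from each pair: 2 + 6 = 8.
By pigeonhole, the 9th integer has to be the second member of some pair, so 8 + 1 = 9.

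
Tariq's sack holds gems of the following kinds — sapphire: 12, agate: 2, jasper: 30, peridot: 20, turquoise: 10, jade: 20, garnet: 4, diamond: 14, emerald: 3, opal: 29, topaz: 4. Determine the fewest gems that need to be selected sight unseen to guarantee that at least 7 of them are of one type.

An adversary could hand out at most 6 gems per type (4 types run out sooner): 6 + 2 + 6 + 6 + 6 + 6 + 4 + 6 + 3 + 6 + 4 = 55 gems and still no type has 7.
Pigeonhole: one more gem lands in a type already at 6, so 56 draws are enough and 55 are not.

56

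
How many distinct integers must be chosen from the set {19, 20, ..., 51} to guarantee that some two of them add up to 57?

24

Group the elements by complementary pair {x, 57−x}: {19,38}, {20,37}, {21,36}, …, giving 10 two-element pairs and 13 integers whose partner 57−x falls outside [19,51].
By pigeonhole, treating each of those 23 groups as a pigeonhole, one can pick one integer per group — 23 integers — with no two summing to 57.
The 24th integer lands in an occupied pair, forcing a sum of 57.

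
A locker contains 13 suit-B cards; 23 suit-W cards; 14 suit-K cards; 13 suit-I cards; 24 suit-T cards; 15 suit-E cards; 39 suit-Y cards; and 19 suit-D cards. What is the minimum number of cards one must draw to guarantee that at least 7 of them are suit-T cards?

In the worst case for collecting suit-T cards, every non-suit-T card comes out first.
There are 13 + 23 + 14 + 13 + 15 + 39 + 19 = 136 non-suit-T cards altogether.
After those, each further card must be suit-T, so 136 + 7 = 143 draws guarantee 7 suit-T cards.

143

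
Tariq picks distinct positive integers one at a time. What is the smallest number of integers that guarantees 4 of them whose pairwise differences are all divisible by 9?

Integers whose pairwise differences are multiples of 9 are exactly those sharing a remainder mod 9. Pigeonhole: the 9 residue classes mod 9 are the pigeonholes.
With 27 integers one could put 3 in each residue class and have no class reach 4.
The 28th integer pushes some class to 4, so 9·3 + 1 = 28.

28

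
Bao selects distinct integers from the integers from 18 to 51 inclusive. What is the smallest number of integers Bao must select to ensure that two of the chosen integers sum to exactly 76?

A set avoiding the sum 76 can contain at most one of each pair {x, 76−x}, plus the 8 elements whose complement lies outside the range or equal to its own complement.
The integers 18, …, 38 (21 of them) are such a set: any two sum to at least 18+19 = 37 and at most 37+38 = 75 < 76.
Any 22nd integer completes one of the 13 pairs, so 22 choices force a sum of 76.

22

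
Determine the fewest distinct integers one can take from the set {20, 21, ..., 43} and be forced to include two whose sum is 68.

Group the elements by complementary pair {x, 68−x}: {25,43}, {26,42}, {27,41}, …, giving 9 two-element pairs, the single value 34 (it cannot pair with itself since the integers are distinct), and 5 integers whose partner 68−x falls outside [20,43].
By the pigeonhole principle, treating each of those 15 groups as a pigeonhole, one can pick one integer per group — 15 integers — with no two summing to 68.
The 16th integer lands in an occupied pair, forcing a sum of 68.

16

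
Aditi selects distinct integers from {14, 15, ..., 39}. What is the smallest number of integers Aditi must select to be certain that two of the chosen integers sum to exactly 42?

Two chosen integers sum to 42 exactly when both halves of some pair {x, 42−x} with 14 ≤ x ≤ 42−x ≤ 28 are chosen — 7 such pairs.
The remaining 12 elements (those with no distinct partner in range) can never complete a 42-sum, so the worst case takes all of them and one from each pair: 12 + 7 = 19.
The 20th integer has to be the second member of some pair, so 19 + 1 = 20.

20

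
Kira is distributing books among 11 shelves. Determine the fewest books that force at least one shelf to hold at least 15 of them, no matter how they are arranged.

With 154 books one could put exactly 14 in each of the 11 shelves, and no shelf would reach 15.
By the pigeonhole principle, one more book must land in a shelf that already has 14, giving it 15.
So 11 × 14 + 1 = 155 books are required.

155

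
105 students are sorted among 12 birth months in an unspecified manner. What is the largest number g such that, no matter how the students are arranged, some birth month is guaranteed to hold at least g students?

9

Pigeonhole: the 12 birth months are the holes and the 105 students are the pigeons.
If every birth month held at most 8 students, the total would be at most 12 × 8 = 96, which is less than 105.
So some birth month holds at least ⌈105/12⌉ = 9 students.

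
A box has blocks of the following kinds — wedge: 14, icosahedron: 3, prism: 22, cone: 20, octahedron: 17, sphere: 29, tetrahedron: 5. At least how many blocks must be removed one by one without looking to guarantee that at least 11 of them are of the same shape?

59

The 7 shapes are the holes; the blocks drawn are the pigeons.
To avoid 11 of any one shape, the worst case takes at most 10 of each shape, or every block of a shape that has fewer than 10.
That gives 10 + 3 + 10 + 10 + 10 + 10 + 5 = 58 blocks with no shape reaching 11.
The next block forces some shape to 11, so 58 + 1 = 59.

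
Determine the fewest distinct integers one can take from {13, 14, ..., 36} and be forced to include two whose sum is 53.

15

Two chosen integers sum to 53 exactly when both halves of some pair {x, 53−x} with 17 ≤ x ≤ 53−x ≤ 36 are chosen — 10 such pairs.
The remaining 4 elements (those with no distinct partner in range) can never complete a 53-sum, so the worst case takes all of them and one from each pair: 4 + 10 = 14.
The 15th integer has to be the second member of some pair, so 14 + 1 = 15.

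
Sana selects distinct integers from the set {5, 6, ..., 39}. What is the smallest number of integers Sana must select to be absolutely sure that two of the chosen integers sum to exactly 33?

24

A set avoiding the sum 33 can contain at most one of each pair {x, 33−x}, plus the 11 elements whose complement lies outside the range.
The integers 17, …, 39 (23 of them) are such a set: any two sum to at least 17+18 = 35 > 33.
Any 24th integer completes one of the 12 pairs, so 24 choices force a sum of 33.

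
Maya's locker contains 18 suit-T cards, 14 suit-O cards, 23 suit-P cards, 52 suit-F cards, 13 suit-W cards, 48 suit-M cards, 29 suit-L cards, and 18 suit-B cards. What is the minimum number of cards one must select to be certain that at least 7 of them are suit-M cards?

174

In the worst case for collecting suit-M cards, every non-suit-M card comes out first.
There are 18 + 14 + 23 + 52 + 13 + 29 + 18 = 167 non-suit-M cards altogether.
After those, each further card must be suit-M, so 167 + 7 = 174 draws guarantee 7 suit-M cards.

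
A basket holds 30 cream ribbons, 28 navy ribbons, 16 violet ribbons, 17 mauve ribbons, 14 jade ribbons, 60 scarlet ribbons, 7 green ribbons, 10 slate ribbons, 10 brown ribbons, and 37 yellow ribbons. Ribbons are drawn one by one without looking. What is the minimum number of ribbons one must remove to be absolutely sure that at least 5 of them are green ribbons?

227

In the worst case for collecting green ribbons, every non-green ribbon comes out first.
There are 30 + 28 + 16 + 17 + 14 + 60 + 10 + 10 + 37 = 222 non-green ribbons altogether.
After those, each further ribbon must be green, so 222 + 5 = 227 draws guarantee 5 green ribbons.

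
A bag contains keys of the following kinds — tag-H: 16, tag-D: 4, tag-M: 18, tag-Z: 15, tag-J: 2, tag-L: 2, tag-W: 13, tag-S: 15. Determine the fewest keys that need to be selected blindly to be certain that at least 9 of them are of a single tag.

By the pigeonhole principle, put each drawn key into a box by tag. The largest draw with every box below 9 takes min(count, 8) from each tag; tags with fewer than 8 contribute all they have.
Σ min(cᵢ, 8) = 8 + 4 + 8 + 8 + 2 + 2 + 8 + 8 = 48.
Draw number 48 + 1 = 49 must push one box to 9.

49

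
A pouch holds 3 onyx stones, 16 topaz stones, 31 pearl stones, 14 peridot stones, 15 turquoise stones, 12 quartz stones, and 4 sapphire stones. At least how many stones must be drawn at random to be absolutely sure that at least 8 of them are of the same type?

An adversary could hand out at most 7 stones per type (onyx, sapphire run out sooner): 3 + 7 + 7 + 7 + 7 + 7 + 4 = 42 stones and still no type has 8.
Pigeonhole: one more stone lands in a type already at 7, so 43 draws are enough and 42 are not.

43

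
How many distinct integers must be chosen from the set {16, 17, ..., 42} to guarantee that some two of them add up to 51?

18

Two chosen integers sum to 51 exactly when both halves of some pair {x, 51−x} with 16 ≤ x ≤ 51−x ≤ 35 are chosen — 10 such pairs.
The remaining 7 elements (those with no distinct partner in range) can never complete a 51-sum, so the worst case takes all of them and one from each pair: 7 + 10 = 17.
The 18th integer has to be the second member of some pair, so 17 + 1 = 18.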